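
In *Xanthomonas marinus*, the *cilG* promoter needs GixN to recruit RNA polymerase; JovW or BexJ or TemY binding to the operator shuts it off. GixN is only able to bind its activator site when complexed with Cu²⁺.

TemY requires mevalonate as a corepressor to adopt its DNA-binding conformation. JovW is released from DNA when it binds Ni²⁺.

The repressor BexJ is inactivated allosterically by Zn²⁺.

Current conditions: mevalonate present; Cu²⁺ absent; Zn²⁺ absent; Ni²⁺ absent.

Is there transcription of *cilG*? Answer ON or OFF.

OFF

Ni²⁺ is absent, so JovW is active.
Zn²⁺ is absent, so BexJ is active.
Mevalonate is present, so TemY is active.
Cu²⁺ is absent, so GixN is inactive.
With repressor JovW bound, *cilG* is not transcribed.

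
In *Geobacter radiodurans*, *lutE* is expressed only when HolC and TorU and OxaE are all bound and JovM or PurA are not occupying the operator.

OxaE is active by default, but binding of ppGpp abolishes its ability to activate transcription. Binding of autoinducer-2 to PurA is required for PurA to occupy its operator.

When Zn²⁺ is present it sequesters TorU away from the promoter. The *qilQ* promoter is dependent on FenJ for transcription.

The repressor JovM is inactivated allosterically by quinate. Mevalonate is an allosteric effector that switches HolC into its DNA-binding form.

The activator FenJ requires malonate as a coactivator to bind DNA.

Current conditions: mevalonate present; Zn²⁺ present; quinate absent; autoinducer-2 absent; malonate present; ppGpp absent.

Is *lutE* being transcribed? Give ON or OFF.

Mevalonate is present, so HolC is active.
Zn²⁺ is present, so TorU is inactive.
Quinate is absent, so JovM is active.
Autoinducer-2 is absent, so PurA is inactive.
ppGpp is absent, so OxaE is active.
With repressor JovM bound, *lutE* is not transcribed.

OFF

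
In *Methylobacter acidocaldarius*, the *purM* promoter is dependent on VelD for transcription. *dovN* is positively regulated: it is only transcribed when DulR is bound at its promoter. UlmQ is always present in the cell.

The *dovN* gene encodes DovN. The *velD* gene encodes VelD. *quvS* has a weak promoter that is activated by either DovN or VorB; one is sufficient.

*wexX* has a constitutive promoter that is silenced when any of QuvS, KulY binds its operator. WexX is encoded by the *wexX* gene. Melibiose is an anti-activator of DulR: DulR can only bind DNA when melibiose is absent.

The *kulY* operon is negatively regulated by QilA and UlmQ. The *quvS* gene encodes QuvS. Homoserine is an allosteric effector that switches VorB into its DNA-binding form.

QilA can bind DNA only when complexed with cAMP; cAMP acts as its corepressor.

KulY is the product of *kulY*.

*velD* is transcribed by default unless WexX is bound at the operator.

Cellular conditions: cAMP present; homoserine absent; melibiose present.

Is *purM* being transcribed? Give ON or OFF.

Melibiose is present, so DulR is inactive.
Required activator DulR is absent, so *dovN* is not transcribed.
So DovN is not produced.
Homoserine is absent, so VorB is inactive.
No activator is available at the *quvS* promoter, so *quvS* is not transcribed.
So QuvS is not produced.
cAMP is present, so QilA is active.
UlmQ is produced constitutively and is active.
With repressor QilA bound, *kulY* is not transcribed.
So KulY is not produced.
With no repressor bound, *wexX* is transcribed.
So WexX is produced and active.
With repressor WexX bound, *velD* is not transcribed.
So VelD is not produced.
Required activator VelD is absent, so *purM* is not transcribed.

OFF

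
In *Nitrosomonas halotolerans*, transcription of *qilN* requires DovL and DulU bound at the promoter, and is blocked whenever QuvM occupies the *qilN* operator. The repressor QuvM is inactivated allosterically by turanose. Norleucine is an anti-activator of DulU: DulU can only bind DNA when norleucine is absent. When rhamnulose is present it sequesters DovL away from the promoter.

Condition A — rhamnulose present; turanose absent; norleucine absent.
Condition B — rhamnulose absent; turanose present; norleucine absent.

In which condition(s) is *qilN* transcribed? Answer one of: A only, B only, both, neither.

B only

Condition A:
Rhamnulose is present, so DovL is inactive.
Turanose is absent, so QuvM is active.
Norleucine is absent, so DulU is active.
With repressor QuvM bound, *qilN* is not transcribed.
→ *qilN* is OFF in A.
Condition B:
Rhamnulose is absent, so DovL is active.
Turanose is present, so QuvM is inactive.
Norleucine is absent, so DulU is active.
No repressor is bound and DovL and DulU are active, so *qilN* is transcribed.
→ *qilN* is ON in B.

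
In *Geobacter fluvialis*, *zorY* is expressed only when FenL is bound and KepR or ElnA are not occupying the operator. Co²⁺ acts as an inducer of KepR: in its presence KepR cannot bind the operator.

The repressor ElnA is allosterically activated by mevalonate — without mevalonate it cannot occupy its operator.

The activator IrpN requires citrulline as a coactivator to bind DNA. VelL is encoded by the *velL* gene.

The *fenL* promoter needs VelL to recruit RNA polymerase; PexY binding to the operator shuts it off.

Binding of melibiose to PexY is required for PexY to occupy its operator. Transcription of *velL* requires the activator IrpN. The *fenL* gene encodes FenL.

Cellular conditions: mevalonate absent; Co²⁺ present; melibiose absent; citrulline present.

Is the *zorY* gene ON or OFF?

ON

Citrulline is present, so IrpN is active.
No repressor is bound and IrpN is active, so *velL* is transcribed.
So VelL is produced and active.
Melibiose is absent, so PexY is inactive.
No repressor is bound and VelL is active, so *fenL* is transcribed.
So FenL is produced and active.
Co²⁺ is present, so KepR is inactive.
Mevalonate is absent, so ElnA is inactive.
No repressor is bound and FenL is active, so *zorY* is transcribed.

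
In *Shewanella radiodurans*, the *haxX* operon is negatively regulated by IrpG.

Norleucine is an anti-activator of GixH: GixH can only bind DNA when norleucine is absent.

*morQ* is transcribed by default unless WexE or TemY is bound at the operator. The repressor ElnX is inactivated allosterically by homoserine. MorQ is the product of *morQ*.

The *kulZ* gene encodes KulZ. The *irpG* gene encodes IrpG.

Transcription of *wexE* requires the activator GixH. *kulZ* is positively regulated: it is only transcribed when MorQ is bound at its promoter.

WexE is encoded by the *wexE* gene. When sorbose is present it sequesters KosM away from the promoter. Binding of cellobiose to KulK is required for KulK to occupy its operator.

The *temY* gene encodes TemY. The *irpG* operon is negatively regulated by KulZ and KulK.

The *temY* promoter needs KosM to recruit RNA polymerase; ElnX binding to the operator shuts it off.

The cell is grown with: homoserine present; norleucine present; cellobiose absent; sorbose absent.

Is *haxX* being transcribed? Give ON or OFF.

Norleucine is present, so GixH is inactive.
Required activator GixH is absent, so *wexE* is not transcribed.
So WexE is not produced.
Sorbose is absent, so KosM is active.
Homoserine is present, so ElnX is inactive.
No repressor is bound and KosM is active, so *temY* is transcribed.
So TemY is produced and active.
With repressor TemY bound, *morQ* is not transcribed.
So MorQ is not produced.
Required activator MorQ is absent, so *kulZ* is not transcribed.
So KulZ is not produced.
Cellobiose is absent, so KulK is inactive.
With no repressor bound, *irpG* is transcribed.
So IrpG is produced and active.
With repressor IrpG bound, *haxX* is not transcribed.

OFF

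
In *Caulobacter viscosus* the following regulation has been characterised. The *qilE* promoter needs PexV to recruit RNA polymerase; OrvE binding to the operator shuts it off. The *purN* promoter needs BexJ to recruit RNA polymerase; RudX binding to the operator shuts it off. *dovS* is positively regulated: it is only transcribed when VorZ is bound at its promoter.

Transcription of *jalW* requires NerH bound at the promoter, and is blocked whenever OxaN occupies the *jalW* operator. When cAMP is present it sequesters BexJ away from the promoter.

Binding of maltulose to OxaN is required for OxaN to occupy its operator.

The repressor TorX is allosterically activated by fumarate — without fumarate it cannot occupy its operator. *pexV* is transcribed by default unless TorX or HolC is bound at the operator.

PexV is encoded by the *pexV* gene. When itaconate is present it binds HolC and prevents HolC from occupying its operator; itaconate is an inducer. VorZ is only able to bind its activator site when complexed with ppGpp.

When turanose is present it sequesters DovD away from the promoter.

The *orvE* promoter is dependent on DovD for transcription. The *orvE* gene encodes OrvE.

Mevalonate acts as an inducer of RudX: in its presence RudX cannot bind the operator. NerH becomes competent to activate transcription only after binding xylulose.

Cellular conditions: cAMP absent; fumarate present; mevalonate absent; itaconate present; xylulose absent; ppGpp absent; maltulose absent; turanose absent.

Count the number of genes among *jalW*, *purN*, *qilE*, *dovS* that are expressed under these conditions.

0

Xylulose is absent, so NerH is inactive.
Maltulose is absent, so OxaN is inactive.
Required activator NerH is absent, so *jalW* is not transcribed.
→ *jalW* is OFF.
Mevalonate is absent, so RudX is active.
cAMP is absent, so BexJ is active.
With repressor RudX bound, *purN* is not transcribed.
→ *purN* is OFF.
Turanose is absent, so DovD is active.
No repressor is bound and DovD is active, so *orvE* is transcribed.
So OrvE is produced and active.
Fumarate is present, so TorX is active.
Itaconate is present, so HolC is inactive.
With repressor TorX bound, *pexV* is not transcribed.
So PexV is not produced.
With repressor OrvE bound, *qilE* is not transcribed.
→ *qilE* is OFF.
ppGpp is absent, so VorZ is inactive.
Required activator VorZ is absent, so *dovS* is not transcribed.
→ *dovS* is OFF.
0 of the 4 genes are transcribed.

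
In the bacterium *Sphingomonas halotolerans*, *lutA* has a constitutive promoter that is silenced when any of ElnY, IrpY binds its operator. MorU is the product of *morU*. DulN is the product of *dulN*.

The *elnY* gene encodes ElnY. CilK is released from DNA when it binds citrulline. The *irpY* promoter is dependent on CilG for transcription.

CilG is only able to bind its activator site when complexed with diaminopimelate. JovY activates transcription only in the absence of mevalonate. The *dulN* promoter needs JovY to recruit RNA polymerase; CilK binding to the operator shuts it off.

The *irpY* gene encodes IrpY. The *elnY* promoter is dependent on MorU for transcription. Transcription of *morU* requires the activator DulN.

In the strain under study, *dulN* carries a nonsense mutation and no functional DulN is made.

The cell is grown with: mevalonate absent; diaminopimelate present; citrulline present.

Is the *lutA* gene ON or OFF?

DulN is non-functional in this strain, so it has no effect.
Required activator DulN is absent, so *morU* is not transcribed.
So MorU is not produced.
Required activator MorU is absent, so *elnY* is not transcribed.
So ElnY is not produced.
Diaminopimelate is present, so CilG is active.
No repressor is bound and CilG is active, so *irpY* is transcribed.
So IrpY is produced and active.
With repressor IrpY bound, *lutA* is not transcribed.

OFF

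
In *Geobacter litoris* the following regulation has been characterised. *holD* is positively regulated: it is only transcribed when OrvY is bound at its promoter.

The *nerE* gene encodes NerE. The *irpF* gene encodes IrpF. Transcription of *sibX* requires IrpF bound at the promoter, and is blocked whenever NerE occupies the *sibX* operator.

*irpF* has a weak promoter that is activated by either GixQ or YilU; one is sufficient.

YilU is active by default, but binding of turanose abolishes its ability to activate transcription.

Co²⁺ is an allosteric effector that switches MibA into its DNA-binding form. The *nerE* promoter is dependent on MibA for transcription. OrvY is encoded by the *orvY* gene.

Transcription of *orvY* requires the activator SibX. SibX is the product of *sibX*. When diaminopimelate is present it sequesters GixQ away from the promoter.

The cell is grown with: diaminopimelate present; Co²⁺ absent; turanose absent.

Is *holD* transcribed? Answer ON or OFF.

Co²⁺ is absent, so MibA is inactive.
Required activator MibA is absent, so *nerE* is not transcribed.
So NerE is not produced.
Diaminopimelate is present, so GixQ is inactive.
Turanose is absent, so YilU is active.
Activator YilU is present, so *irpF* is transcribed.
So IrpF is produced and active.
No repressor is bound and IrpF is active, so *sibX* is transcribed.
So SibX is produced and active.
No repressor is bound and SibX is active, so *orvY* is transcribed.
So OrvY is produced and active.
No repressor is bound and OrvY is active, so *holD* is transcribed.

ON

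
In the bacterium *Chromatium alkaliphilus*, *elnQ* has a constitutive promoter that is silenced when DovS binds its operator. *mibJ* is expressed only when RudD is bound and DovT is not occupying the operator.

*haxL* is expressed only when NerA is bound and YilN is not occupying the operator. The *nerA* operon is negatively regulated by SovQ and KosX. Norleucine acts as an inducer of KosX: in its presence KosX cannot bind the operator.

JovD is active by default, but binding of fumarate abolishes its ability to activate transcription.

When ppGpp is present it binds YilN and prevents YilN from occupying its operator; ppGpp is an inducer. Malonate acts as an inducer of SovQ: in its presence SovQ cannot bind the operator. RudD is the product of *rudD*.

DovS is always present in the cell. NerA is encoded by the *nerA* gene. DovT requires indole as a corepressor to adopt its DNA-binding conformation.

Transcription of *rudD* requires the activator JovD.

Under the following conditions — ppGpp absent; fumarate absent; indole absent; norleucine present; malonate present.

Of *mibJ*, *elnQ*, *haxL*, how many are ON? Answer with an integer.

Indole is absent, so DovT is inactive.
Fumarate is absent, so JovD is active.
No repressor is bound and JovD is active, so *rudD* is transcribed.
So RudD is produced and active.
No repressor is bound and RudD is active, so *mibJ* is transcribed.
→ *mibJ* is ON.
DovS is produced constitutively and is active.
With repressor DovS bound, *elnQ* is not transcribed.
→ *elnQ* is OFF.
Malonate is present, so SovQ is inactive.
Norleucine is present, so KosX is inactive.
With no repressor bound, *nerA* is transcribed.
So NerA is produced and active.
ppGpp is absent, so YilN is active.
With repressor YilN bound, *haxL* is not transcribed.
→ *haxL* is OFF.
1 of the 3 genes is transcribed.

1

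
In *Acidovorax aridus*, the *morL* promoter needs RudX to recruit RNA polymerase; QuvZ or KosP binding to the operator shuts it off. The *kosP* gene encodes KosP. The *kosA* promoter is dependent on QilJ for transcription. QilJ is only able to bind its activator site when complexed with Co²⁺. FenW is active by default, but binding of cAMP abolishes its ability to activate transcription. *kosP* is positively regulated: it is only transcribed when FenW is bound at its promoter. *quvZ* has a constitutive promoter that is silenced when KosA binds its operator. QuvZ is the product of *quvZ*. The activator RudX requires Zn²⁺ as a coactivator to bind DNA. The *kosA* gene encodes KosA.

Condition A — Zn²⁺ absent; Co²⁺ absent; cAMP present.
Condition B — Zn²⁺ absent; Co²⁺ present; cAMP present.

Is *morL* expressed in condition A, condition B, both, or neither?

neither

Condition A:
Zn²⁺ is absent, so RudX is inactive.
Co²⁺ is absent, so QilJ is inactive.
Required activator QilJ is absent, so *kosA* is not transcribed.
So KosA is not produced.
With no repressor bound, *quvZ* is transcribed.
So QuvZ is produced and active.
cAMP is present, so FenW is inactive.
Required activator FenW is absent, so *kosP* is not transcribed.
So KosP is not produced.
With repressor QuvZ bound, *morL* is not transcribed.
→ *morL* is OFF in A.
Condition B:
Zn²⁺ is absent, so RudX is inactive.
Co²⁺ is present, so QilJ is active.
No repressor is bound and QilJ is active, so *kosA* is transcribed.
So KosA is produced and active.
With repressor KosA bound, *quvZ* is not transcribed.
So QuvZ is not produced.
cAMP is present, so FenW is inactive.
Required activator FenW is absent, so *kosP* is not transcribed.
So KosP is not produced.
Required activator RudX is absent, so *morL* is not transcribed.
→ *morL* is OFF in B.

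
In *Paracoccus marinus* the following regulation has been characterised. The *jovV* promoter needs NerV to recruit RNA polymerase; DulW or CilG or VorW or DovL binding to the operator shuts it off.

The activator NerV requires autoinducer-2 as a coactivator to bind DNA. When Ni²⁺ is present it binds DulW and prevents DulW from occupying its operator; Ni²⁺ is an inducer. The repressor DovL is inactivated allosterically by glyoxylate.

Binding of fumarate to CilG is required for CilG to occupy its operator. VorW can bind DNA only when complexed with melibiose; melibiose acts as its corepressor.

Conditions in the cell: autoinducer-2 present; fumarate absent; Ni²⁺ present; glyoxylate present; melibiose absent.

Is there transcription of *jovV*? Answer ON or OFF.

ON

Autoinducer-2 is present, so NerV is active.
Ni²⁺ is present, so DulW is inactive.
Fumarate is absent, so CilG is inactive.
Melibiose is absent, so VorW is inactive.
Glyoxylate is present, so DovL is inactive.
No repressor is bound and NerV is active, so *jovV* is transcribed.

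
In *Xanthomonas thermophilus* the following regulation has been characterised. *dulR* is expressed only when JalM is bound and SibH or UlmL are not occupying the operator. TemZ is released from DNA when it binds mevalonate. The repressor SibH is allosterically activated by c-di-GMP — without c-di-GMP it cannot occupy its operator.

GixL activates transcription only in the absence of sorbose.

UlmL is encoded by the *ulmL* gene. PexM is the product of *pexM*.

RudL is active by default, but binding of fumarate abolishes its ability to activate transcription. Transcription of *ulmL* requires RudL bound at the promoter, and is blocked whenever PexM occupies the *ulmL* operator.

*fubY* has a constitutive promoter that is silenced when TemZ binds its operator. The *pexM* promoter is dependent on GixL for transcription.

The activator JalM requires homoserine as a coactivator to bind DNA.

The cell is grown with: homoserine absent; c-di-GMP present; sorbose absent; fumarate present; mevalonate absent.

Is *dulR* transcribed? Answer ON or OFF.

OFF

Homoserine is absent, so JalM is inactive.
c-di-GMP is present, so SibH is active.
Sorbose is absent, so GixL is active.
No repressor is bound and GixL is active, so *pexM* is transcribed.
So PexM is produced and active.
Fumarate is present, so RudL is inactive.
With repressor PexM bound, *ulmL* is not transcribed.
So UlmL is not produced.
With repressor SibH bound, *dulR* is not transcribed.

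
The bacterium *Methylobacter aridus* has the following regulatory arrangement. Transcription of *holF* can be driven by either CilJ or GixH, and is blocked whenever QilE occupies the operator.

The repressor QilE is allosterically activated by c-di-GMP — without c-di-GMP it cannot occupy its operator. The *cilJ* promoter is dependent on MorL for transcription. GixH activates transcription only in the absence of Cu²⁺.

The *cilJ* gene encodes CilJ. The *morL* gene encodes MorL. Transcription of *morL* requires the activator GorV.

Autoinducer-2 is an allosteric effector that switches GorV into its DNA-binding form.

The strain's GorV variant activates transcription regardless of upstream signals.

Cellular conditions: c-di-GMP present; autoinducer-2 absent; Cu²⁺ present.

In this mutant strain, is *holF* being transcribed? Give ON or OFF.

c-di-GMP is present, so QilE is active.
GorV is constitutively active in this strain.
No repressor is bound and GorV is active, so *morL* is transcribed.
So MorL is produced and active.
No repressor is bound and MorL is active, so *cilJ* is transcribed.
So CilJ is produced and active.
Cu²⁺ is present, so GixH is inactive.
With repressor QilE bound, *holF* is not transcribed.

OFF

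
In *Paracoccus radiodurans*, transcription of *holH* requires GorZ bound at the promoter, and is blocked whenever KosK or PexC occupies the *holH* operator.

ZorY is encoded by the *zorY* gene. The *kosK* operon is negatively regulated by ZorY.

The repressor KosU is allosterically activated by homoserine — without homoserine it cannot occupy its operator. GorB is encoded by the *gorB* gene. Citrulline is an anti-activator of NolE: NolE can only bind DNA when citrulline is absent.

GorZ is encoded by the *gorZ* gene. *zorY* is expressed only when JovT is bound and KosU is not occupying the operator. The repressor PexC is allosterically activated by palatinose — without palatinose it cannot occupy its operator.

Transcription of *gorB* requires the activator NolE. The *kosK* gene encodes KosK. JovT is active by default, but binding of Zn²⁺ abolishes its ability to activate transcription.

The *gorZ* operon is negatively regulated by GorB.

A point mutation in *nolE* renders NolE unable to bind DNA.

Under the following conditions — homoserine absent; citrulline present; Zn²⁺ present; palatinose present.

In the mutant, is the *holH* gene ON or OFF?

NolE is non-functional in this strain, so it has no effect.
Required activator NolE is absent, so *gorB* is not transcribed.
So GorB is not produced.
With no repressor bound, *gorZ* is transcribed.
So GorZ is produced and active.
Homoserine is absent, so KosU is inactive.
Zn²⁺ is present, so JovT is inactive.
Required activator JovT is absent, so *zorY* is not transcribed.
So ZorY is not produced.
With no repressor bound, *kosK* is transcribed.
So KosK is produced and active.
Palatinose is present, so PexC is active.
With repressor KosK bound, *holH* is not transcribed.

OFF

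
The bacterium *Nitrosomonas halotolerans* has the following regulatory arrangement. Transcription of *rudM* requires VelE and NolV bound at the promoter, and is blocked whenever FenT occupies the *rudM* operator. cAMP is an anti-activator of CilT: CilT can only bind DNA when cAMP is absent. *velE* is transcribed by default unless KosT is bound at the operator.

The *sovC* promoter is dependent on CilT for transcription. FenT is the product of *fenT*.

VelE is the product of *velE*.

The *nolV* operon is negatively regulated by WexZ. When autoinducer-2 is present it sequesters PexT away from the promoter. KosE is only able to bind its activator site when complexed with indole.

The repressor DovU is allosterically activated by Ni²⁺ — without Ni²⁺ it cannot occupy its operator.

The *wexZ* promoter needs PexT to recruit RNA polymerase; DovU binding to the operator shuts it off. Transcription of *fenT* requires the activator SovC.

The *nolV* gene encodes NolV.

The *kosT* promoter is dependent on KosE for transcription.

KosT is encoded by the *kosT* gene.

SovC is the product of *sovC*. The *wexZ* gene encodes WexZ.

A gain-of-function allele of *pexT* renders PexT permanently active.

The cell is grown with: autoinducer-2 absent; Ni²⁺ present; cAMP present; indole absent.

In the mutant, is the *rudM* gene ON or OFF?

Indole is absent, so KosE is inactive.
Required activator KosE is absent, so *kosT* is not transcribed.
So KosT is not produced.
With no repressor bound, *velE* is transcribed.
So VelE is produced and active.
cAMP is present, so CilT is inactive.
Required activator CilT is absent, so *sovC* is not transcribed.
So SovC is not produced.
Required activator SovC is absent, so *fenT* is not transcribed.
So FenT is not produced.
PexT is constitutively active in this strain.
Ni²⁺ is present, so DovU is active.
With repressor DovU bound, *wexZ* is not transcribed.
So WexZ is not produced.
With no repressor bound, *nolV* is transcribed.
So NolV is produced and active.
No repressor is bound and VelE and NolV are active, so *rudM* is transcribed.

ON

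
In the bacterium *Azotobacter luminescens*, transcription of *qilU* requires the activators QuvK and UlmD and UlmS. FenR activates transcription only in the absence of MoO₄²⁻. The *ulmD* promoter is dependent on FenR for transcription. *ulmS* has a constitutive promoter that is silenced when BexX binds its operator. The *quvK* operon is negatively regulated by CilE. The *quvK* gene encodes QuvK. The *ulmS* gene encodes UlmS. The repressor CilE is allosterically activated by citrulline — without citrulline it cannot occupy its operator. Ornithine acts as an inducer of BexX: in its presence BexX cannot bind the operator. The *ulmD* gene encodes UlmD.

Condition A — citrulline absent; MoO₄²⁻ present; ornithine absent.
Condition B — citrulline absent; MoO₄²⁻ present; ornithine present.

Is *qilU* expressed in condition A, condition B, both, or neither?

Condition A:
Citrulline is absent, so CilE is inactive.
With no repressor bound, *quvK* is transcribed.
So QuvK is produced and active.
MoO₄²⁻ is present, so FenR is inactive.
Required activator FenR is absent, so *ulmD* is not transcribed.
So UlmD is not produced.
Ornithine is absent, so BexX is active.
With repressor BexX bound, *ulmS* is not transcribed.
So UlmS is not produced.
Required activator UlmD is absent, so *qilU* is not transcribed.
→ *qilU* is OFF in A.
Condition B:
Citrulline is absent, so CilE is inactive.
With no repressor bound, *quvK* is transcribed.
So QuvK is produced and active.
MoO₄²⁻ is present, so FenR is inactive.
Required activator FenR is absent, so *ulmD* is not transcribed.
So UlmD is not produced.
Ornithine is present, so BexX is inactive.
With no repressor bound, *ulmS* is transcribed.
So UlmS is produced and active.
Required activator UlmD is absent, so *qilU* is not transcribed.
→ *qilU* is OFF in B.

neither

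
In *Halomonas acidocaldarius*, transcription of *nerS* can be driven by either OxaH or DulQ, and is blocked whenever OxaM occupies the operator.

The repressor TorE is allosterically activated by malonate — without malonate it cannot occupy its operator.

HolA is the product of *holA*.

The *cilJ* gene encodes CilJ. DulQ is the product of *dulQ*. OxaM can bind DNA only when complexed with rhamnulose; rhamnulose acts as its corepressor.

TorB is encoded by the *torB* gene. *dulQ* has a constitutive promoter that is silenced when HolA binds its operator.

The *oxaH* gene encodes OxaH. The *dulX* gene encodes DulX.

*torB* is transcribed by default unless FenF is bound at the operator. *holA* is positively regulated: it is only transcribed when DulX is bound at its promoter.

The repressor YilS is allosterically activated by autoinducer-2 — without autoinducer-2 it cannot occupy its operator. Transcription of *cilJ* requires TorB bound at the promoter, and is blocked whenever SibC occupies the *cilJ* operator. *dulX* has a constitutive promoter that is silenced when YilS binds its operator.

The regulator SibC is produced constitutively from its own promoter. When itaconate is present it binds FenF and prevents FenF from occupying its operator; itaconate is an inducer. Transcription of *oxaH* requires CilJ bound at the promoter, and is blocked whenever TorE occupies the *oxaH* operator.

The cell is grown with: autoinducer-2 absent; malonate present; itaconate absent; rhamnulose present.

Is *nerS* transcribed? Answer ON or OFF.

SibC is produced constitutively and is active.
Itaconate is absent, so FenF is active.
With repressor FenF bound, *torB* is not transcribed.
So TorB is not produced.
With repressor SibC bound, *cilJ* is not transcribed.
So CilJ is not produced.
Malonate is present, so TorE is active.
With repressor TorE bound, *oxaH* is not transcribed.
So OxaH is not produced.
Autoinducer-2 is absent, so YilS is inactive.
With no repressor bound, *dulX* is transcribed.
So DulX is produced and active.
No repressor is bound and DulX is active, so *holA* is transcribed.
So HolA is produced and active.
With repressor HolA bound, *dulQ* is not transcribed.
So DulQ is not produced.
Rhamnulose is present, so OxaM is active.
With repressor OxaM bound, *nerS* is not transcribed.

OFF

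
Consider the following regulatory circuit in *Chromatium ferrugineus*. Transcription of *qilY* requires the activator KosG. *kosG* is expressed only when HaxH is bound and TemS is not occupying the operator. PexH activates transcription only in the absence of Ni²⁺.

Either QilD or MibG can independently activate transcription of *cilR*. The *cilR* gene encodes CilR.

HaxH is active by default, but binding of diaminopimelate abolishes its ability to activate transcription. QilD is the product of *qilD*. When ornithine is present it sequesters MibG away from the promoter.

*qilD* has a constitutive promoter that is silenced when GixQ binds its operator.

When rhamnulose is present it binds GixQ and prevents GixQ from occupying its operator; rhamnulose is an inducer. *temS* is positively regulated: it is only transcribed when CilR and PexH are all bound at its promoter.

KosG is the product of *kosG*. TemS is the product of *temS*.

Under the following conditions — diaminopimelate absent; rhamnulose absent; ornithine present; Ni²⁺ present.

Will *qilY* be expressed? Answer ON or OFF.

ON

Rhamnulose is absent, so GixQ is active.
With repressor GixQ bound, *qilD* is not transcribed.
So QilD is not produced.
Ornithine is present, so MibG is inactive.
No activator is available at the *cilR* promoter, so *cilR* is not transcribed.
So CilR is not produced.
Ni²⁺ is present, so PexH is inactive.
Required activator CilR is absent, so *temS* is not transcribed.
So TemS is not produced.
Diaminopimelate is absent, so HaxH is active.
No repressor is bound and HaxH is active, so *kosG* is transcribed.
So KosG is produced and active.
No repressor is bound and KosG is active, so *qilY* is transcribed.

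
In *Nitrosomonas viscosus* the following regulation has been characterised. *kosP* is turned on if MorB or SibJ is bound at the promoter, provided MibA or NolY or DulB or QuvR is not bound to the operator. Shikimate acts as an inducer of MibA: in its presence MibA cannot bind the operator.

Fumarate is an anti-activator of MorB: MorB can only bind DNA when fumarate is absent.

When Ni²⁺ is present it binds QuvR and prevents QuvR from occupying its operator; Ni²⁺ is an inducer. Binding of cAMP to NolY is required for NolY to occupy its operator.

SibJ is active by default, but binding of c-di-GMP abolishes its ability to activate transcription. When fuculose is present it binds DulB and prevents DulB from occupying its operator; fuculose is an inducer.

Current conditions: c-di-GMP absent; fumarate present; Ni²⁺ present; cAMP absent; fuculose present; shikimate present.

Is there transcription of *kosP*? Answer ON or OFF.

Fumarate is present, so MorB is inactive.
Shikimate is present, so MibA is inactive.
cAMP is absent, so NolY is inactive.
c-di-GMP is absent, so SibJ is active.
Fuculose is present, so DulB is inactive.
Ni²⁺ is present, so QuvR is inactive.
Activator SibJ is present, so *kosP* is transcribed.

ON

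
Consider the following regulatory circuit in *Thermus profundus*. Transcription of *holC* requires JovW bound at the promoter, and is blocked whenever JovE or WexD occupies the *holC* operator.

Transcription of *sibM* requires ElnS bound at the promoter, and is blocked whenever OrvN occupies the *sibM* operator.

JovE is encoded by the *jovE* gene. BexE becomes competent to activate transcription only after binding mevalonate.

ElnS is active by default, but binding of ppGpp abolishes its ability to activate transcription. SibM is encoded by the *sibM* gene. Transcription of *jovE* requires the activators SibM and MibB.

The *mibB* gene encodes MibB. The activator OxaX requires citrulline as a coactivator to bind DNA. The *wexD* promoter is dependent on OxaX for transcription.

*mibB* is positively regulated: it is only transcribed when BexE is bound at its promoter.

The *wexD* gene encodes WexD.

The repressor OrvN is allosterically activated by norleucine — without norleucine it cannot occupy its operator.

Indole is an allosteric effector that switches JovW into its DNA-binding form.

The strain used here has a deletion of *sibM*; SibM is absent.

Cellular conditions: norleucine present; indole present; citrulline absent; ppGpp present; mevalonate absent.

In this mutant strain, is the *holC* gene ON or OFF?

SibM is non-functional in this strain, so it has no effect.
Mevalonate is absent, so BexE is inactive.
Required activator BexE is absent, so *mibB* is not transcribed.
So MibB is not produced.
Required activator SibM is absent, so *jovE* is not transcribed.
So JovE is not produced.
Indole is present, so JovW is active.
Citrulline is absent, so OxaX is inactive.
Required activator OxaX is absent, so *wexD* is not transcribed.
So WexD is not produced.
No repressor is bound and JovW is active, so *holC* is transcribed.

ON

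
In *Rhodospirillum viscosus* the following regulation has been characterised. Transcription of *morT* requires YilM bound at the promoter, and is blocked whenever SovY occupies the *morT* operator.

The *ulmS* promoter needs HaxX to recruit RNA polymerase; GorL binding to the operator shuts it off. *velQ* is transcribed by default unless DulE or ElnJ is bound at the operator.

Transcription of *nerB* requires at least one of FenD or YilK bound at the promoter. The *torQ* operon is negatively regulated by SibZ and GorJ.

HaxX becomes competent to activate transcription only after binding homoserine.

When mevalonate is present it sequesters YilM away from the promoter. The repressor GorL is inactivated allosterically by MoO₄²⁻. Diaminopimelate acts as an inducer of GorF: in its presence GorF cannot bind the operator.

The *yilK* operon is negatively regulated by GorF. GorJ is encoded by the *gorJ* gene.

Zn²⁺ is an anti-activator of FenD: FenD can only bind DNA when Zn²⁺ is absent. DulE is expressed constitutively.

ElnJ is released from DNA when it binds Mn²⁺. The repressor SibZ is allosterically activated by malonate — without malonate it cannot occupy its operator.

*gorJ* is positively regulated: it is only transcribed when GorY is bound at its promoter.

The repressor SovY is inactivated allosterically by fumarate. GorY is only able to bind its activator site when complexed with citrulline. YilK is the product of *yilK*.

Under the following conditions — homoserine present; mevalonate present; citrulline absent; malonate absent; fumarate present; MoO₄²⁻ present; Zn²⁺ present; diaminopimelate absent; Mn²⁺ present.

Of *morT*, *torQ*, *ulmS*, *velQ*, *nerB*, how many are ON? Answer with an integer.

2

Fumarate is present, so SovY is inactive.
Mevalonate is present, so YilM is inactive.
Required activator YilM is absent, so *morT* is not transcribed.
→ *morT* is OFF.
Malonate is absent, so SibZ is inactive.
Citrulline is absent, so GorY is inactive.
Required activator GorY is absent, so *gorJ* is not transcribed.
So GorJ is not produced.
With no repressor bound, *torQ* is transcribed.
→ *torQ* is ON.
Homoserine is present, so HaxX is active.
MoO₄²⁻ is present, so GorL is inactive.
No repressor is bound and HaxX is active, so *ulmS* is transcribed.
→ *ulmS* is ON.
DulE is produced constitutively and is active.
Mn²⁺ is present, so ElnJ is inactive.
With repressor DulE bound, *velQ* is not transcribed.
→ *velQ* is OFF.
Zn²⁺ is present, so FenD is inactive.
Diaminopimelate is absent, so GorF is active.
With repressor GorF bound, *yilK* is not transcribed.
So YilK is not produced.
No activator is available at the *nerB* promoter, so *nerB* is not transcribed.
→ *nerB* is OFF.
2 of the 5 genes are transcribed.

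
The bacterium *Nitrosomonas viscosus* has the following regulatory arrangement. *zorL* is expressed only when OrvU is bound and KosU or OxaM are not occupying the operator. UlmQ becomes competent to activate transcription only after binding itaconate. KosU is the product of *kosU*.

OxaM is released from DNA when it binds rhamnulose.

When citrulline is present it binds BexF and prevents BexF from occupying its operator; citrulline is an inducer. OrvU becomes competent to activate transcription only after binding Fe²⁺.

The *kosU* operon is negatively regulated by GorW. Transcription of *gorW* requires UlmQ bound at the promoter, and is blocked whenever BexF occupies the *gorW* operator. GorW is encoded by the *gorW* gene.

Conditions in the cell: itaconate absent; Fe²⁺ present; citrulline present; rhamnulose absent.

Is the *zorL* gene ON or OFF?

Citrulline is present, so BexF is inactive.
Itaconate is absent, so UlmQ is inactive.
Required activator UlmQ is absent, so *gorW* is not transcribed.
So GorW is not produced.
With no repressor bound, *kosU* is transcribed.
So KosU is produced and active.
Rhamnulose is absent, so OxaM is active.
Fe²⁺ is present, so OrvU is active.
With repressor KosU bound, *zorL* is not transcribed.

OFF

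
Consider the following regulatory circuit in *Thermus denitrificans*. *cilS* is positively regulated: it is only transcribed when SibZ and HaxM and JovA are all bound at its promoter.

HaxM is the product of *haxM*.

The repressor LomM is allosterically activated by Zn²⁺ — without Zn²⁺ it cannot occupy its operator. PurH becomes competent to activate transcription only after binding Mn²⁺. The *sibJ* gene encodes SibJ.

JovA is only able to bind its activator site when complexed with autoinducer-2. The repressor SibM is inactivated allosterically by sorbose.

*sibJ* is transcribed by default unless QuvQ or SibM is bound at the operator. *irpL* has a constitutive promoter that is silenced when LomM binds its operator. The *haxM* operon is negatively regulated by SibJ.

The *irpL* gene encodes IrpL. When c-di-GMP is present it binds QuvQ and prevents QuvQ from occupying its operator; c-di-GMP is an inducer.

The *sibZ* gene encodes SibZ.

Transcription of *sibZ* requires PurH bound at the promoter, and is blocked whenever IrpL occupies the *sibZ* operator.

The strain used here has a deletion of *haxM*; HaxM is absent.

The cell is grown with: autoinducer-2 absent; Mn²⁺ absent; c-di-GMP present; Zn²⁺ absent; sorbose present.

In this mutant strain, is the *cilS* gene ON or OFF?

Mn²⁺ is absent, so PurH is inactive.
Zn²⁺ is absent, so LomM is inactive.
With no repressor bound, *irpL* is transcribed.
So IrpL is produced and active.
With repressor IrpL bound, *sibZ* is not transcribed.
So SibZ is not produced.
HaxM is non-functional in this strain, so it has no effect.
Autoinducer-2 is absent, so JovA is inactive.
Required activator SibZ is absent, so *cilS* is not transcribed.

OFF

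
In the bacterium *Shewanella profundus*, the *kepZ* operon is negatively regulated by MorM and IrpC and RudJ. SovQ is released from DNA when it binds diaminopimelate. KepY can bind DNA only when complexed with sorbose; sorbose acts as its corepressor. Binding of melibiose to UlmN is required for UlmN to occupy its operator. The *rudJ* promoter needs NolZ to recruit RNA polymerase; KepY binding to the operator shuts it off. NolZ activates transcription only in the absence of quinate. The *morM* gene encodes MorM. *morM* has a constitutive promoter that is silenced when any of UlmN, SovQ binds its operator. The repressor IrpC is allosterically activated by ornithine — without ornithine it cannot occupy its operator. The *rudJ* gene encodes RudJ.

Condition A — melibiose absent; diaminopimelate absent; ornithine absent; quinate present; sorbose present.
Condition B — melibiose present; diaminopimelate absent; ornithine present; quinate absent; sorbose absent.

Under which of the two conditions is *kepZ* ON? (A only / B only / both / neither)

A only

Condition A:
Melibiose is absent, so UlmN is inactive.
Diaminopimelate is absent, so SovQ is active.
With repressor SovQ bound, *morM* is not transcribed.
So MorM is not produced.
Ornithine is absent, so IrpC is inactive.
Quinate is present, so NolZ is inactive.
Sorbose is present, so KepY is active.
With repressor KepY bound, *rudJ* is not transcribed.
So RudJ is not produced.
With no repressor bound, *kepZ* is transcribed.
→ *kepZ* is ON in A.
Condition B:
Melibiose is present, so UlmN is active.
Diaminopimelate is absent, so SovQ is active.
With repressor UlmN bound, *morM* is not transcribed.
So MorM is not produced.
Ornithine is present, so IrpC is active.
Quinate is absent, so NolZ is active.
Sorbose is absent, so KepY is inactive.
No repressor is bound and NolZ is active, so *rudJ* is transcribed.
So RudJ is produced and active.
With repressor IrpC bound, *kepZ* is not transcribed.
→ *kepZ* is OFF in B.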